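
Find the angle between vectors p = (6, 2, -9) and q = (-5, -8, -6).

p·q = 6·(-5) + 2·(-8) + (-9)·(-6) = -30 - 16 + 54 = 8
|p| = √(6² + 2² + (-9)²) = √121 ≈ 11
|q| = √((-5)² + (-8)² + (-6)²) = √125 ≈ 11.18
cos θ = (p·q)/(|p||q|) = 8/(11·11.18) ≈ 0.06505
θ = arccos(0.06505) ≈ 86.27°

86.27°


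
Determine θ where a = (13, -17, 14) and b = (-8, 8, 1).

a·b = 13·(-8) + (-17)·8 + 14·1 = -104 - 136 + 14 = -226
|a| = √(13² + (-17)² + 14²) = √654 ≈ 25.57
|b| = √((-8)² + 8² + 1²) = √129 ≈ 11.36
cos θ = (a·b)/(|a||b|) = -226/(25.57·11.36) ≈ -0.7781
θ = arccos(-0.7781) ≈ 141.1°

141.1°


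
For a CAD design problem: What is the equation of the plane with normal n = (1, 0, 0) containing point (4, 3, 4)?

The plane through P with normal n = (a, b, c) satisfies n·(r - P) = 0,
i.e. ax + by + cz = a·x₀ + b·y₀ + c·z₀.
d = 1·4 + 0·3 + 0·4
  = 4 + 0 + 0
  = 4
Equation: x = 4

x = 4


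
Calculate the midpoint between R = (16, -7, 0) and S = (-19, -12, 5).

M = ((x₁+x₂)/2, (y₁+y₂)/2, (z₁+z₂)/2)
  = ((16 - 19)/2, (-7 - 12)/2, (0 + 5)/2)
  = (-3/2, -19/2, 5/2)
  = (-1.5, -9.5, 2.5)

(-1.5, -9.5, 2.5)


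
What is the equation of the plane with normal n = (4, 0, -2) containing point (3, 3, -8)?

The plane through P with normal n = (a, b, c) satisfies n·(r - P) = 0,
i.e. ax + by + cz = a·x₀ + b·y₀ + c·z₀.
d = 4·3 + 0·3 + (-2)·(-8)
  = 12 + 0 + 16
  = 28
Equation: 4x - 2z = 28

4x - 2z = 28


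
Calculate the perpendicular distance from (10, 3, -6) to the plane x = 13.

distance = |a·x₀ + b·y₀ + c·z₀ - d| / √(a² + b² + c²)
  = |1·10 + 0·3 + 0·(-6) - 13| / √(1² + 0² + 0²)
  = |10 + 0 + 0 - 13| / √(1 + 0 + 0)
  = |-3| / √1
  = 3 / 1
  ≈ 3

3


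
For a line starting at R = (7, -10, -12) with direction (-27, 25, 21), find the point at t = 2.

P(t) = R + t·d
  = (7 + (-27)·2, -10 + 25·2, -12 + 21·2)
  = (7 - 54, -10 + 50, -12 + 42)
  = (-47, 40, 30)

(-47, 40, 30)


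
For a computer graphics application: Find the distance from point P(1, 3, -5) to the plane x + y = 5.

distance = |a·x₀ + b·y₀ + c·z₀ - d| / √(a² + b² + c²)
  = |1·1 + 1·3 + 0·(-5) - 5| / √(1² + 1² + 0²)
  = |1 + 3 + 0 - 5| / √(1 + 1 + 0)
  = |-1| / √2
  = 1 / 1.414
  ≈ 0.7071

0.7071


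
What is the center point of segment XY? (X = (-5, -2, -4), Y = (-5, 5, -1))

M = ((x₁+x₂)/2, (y₁+y₂)/2, (z₁+z₂)/2)
  = ((-5 - 5)/2, (-2 + 5)/2, (-4 - 1)/2)
  = (-10/2, 3/2, -5/2)
  = (-5, 1.5, -2.5)

(-5, 1.5, -2.5)


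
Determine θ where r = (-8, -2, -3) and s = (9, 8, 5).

r·s = (-8)·9 + (-2)·8 + (-3)·5 = -72 - 16 - 15 = -103
|r| = √((-8)² + (-2)² + (-3)²) = √77 ≈ 8.775
|s| = √(9² + 8² + 5²) = √170 ≈ 13.04
cos θ = (r·s)/(|r||s|) = -103/(8.775·13.04) ≈ -0.9003
θ = arccos(-0.9003) ≈ 154.2°

154.2°


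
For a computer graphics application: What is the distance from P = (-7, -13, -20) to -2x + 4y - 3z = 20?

distance = |a·x₀ + b·y₀ + c·z₀ - d| / √(a² + b² + c²)
  = |(-2)·(-7) + 4·(-13) + (-3)·(-20) - 20| / √((-2)² + 4² + (-3)²)
  = |14 - 52 + 60 - 20| / √(4 + 16 + 9)
  = |2| / √29
  = 2 / 5.385
  ≈ 0.3714

0.3714


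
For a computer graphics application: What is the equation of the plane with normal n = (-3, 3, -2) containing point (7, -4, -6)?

The plane through P with normal n = (a, b, c) satisfies n·(r - P) = 0,
i.e. ax + by + cz = a·x₀ + b·y₀ + c·z₀.
d = (-3)·7 + 3·(-4) + (-2)·(-6)
  = -21 - 12 + 12
  = -21
Equation: -3x + 3y - 2z = -21

-3x + 3y - 2z = -21


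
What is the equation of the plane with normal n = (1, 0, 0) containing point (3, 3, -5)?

The plane through P with normal n = (a, b, c) satisfies n·(r - P) = 0,
i.e. ax + by + cz = a·x₀ + b·y₀ + c·z₀.
d = 1·3 + 0·3 + 0·(-5)
  = 3 + 0 + 0
  = 3
Equation: x = 3

x = 3


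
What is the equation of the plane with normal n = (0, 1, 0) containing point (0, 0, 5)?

The plane through P with normal n = (a, b, c) satisfies n·(r - P) = 0,
i.e. ax + by + cz = a·x₀ + b·y₀ + c·z₀.
d = 0·0 + 1·0 + 0·5
  = 0 + 0 + 0
  = 0
Equation: y = 0

y = 0


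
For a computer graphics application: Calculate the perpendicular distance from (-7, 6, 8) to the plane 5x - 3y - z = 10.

distance = |a·x₀ + b·y₀ + c·z₀ - d| / √(a² + b² + c²)
  = |5·(-7) + (-3)·6 + (-1)·8 - 10| / √(5² + (-3)² + (-1)²)
  = |-35 - 18 - 8 - 10| / √(25 + 9 + 1)
  = |-71| / √35
  = 71 / 5.916
  ≈ 12

12


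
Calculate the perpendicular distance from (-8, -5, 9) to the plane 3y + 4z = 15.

distance = |a·x₀ + b·y₀ + c·z₀ - d| / √(a² + b² + c²)
  = |0·(-8) + 3·(-5) + 4·9 - 15| / √(0² + 3² + 4²)
  = |0 - 15 + 36 - 15| / √(0 + 9 + 16)
  = |6| / √25
  = 6 / 5
  ≈ 1.2

1.2


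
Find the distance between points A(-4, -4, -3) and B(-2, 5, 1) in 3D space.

d = √[(x₂-x₁)² + (y₂-y₁)² + (z₂-z₁)²]
  = √[2² + 9² + 4²]
  = √[4 + 81 + 16]
  = √101
  ≈ 10.05

10.05


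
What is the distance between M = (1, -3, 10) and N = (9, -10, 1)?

d = √[(x₂-x₁)² + (y₂-y₁)² + (z₂-z₁)²]
  = √[8² + (-7)² + (-9)²]
  = √[64 + 49 + 81]
  = √194
  ≈ 13.93

13.93


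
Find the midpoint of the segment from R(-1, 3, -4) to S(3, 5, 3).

M = ((x₁+x₂)/2, (y₁+y₂)/2, (z₁+z₂)/2)
  = ((-1 + 3)/2, (3 + 5)/2, (-4 + 3)/2)
  = (2/2, 8/2, -1/2)
  = (1, 4, -0.5)

(1, 4, -0.5)


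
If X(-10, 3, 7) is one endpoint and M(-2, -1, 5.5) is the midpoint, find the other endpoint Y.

Y = 2M - X
  = (2·(-2) - (-10), 2·(-1) - 3, 2·5.5 - 7)
  = (-4 + 10, -2 - 3, 11 - 7)
  = (6, -5, 4)

(6, -5, 4)


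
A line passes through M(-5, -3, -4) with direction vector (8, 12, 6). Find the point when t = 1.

P(t) = M + t·d
  = (-5 + 8·1, -3 + 12·1, -4 + 6·1)
  = (-5 + 8, -3 + 12, -4 + 6)
  = (3, 9, 2)

(3, 9, 2)


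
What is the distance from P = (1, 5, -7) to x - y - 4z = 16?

distance = |a·x₀ + b·y₀ + c·z₀ - d| / √(a² + b² + c²)
  = |1·1 + (-1)·5 + (-4)·(-7) - 16| / √(1² + (-1)² + (-4)²)
  = |1 - 5 + 28 - 16| / √(1 + 1 + 16)
  = |8| / √18
  = 8 / 4.243
  ≈ 1.886

1.886


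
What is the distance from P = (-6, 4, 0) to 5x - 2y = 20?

distance = |a·x₀ + b·y₀ + c·z₀ - d| / √(a² + b² + c²)
  = |5·(-6) + (-2)·4 + 0·0 - 20| / √(5² + (-2)² + 0²)
  = |-30 - 8 + 0 - 20| / √(25 + 4 + 0)
  = |-58| / √29
  = 58 / 5.385
  ≈ 10.77

10.77


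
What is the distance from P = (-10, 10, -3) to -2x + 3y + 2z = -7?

distance = |a·x₀ + b·y₀ + c·z₀ - d| / √(a² + b² + c²)
  = |(-2)·(-10) + 3·10 + 2·(-3) - (-7)| / √((-2)² + 3² + 2²)
  = |20 + 30 - 6 + 7| / √(4 + 9 + 4)
  = |51| / √17
  = 51 / 4.123
  ≈ 12.37

12.37


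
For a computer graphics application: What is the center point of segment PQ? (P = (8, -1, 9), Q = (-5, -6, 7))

M = ((x₁+x₂)/2, (y₁+y₂)/2, (z₁+z₂)/2)
  = ((8 - 5)/2, (-1 - 6)/2, (9 + 7)/2)
  = (3/2, -7/2, 16/2)
  = (1.5, -3.5, 8)

(1.5, -3.5, 8)


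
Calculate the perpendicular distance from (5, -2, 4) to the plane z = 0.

distance = |a·x₀ + b·y₀ + c·z₀ - d| / √(a² + b² + c²)
  = |0·5 + 0·(-2) + 1·4 - 0| / √(0² + 0² + 1²)
  = |0 + 0 + 4 + 0| / √(0 + 0 + 1)
  = |4| / √1
  = 4 / 1
  ≈ 4

4


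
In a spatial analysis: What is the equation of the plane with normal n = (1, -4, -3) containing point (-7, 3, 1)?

The plane through P with normal n = (a, b, c) satisfies n·(r - P) = 0,
i.e. ax + by + cz = a·x₀ + b·y₀ + c·z₀.
d = 1·(-7) + (-4)·3 + (-3)·1
  = -7 - 12 - 3
  = -22
Equation: x - 4y - 3z = -22

x - 4y - 3z = -22


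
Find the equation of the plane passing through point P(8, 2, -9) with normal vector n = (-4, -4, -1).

The plane through P with normal n = (a, b, c) satisfies n·(r - P) = 0,
i.e. ax + by + cz = a·x₀ + b·y₀ + c·z₀.
d = (-4)·8 + (-4)·2 + (-1)·(-9)
  = -32 - 8 + 9
  = -31
Equation: -4x - 4y - z = -31

-4x - 4y - z = -31


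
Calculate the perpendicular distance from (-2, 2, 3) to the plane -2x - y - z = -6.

distance = |a·x₀ + b·y₀ + c·z₀ - d| / √(a² + b² + c²)
  = |(-2)·(-2) + (-1)·2 + (-1)·3 - (-6)| / √((-2)² + (-1)² + (-1)²)
  = |4 - 2 - 3 + 6| / √(4 + 1 + 1)
  = |5| / √6
  = 5 / 2.449
  ≈ 2.041

2.041


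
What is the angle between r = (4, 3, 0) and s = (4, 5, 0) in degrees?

r·s = 4·4 + 3·5 + 0·0 = 16 + 15 + 0 = 31
|r| = √(4² + 3² + 0²) = √25 ≈ 5
|s| = √(4² + 5² + 0²) = √41 ≈ 6.403
cos θ = (r·s)/(|r||s|) = 31/(5·6.403) ≈ 0.9683
θ = arccos(0.9683) ≈ 14.47°

14.47°


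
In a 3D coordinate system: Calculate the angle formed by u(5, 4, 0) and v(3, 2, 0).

u·v = 5·3 + 4·2 + 0·0 = 15 + 8 + 0 = 23
|u| = √(5² + 4² + 0²) = √41 ≈ 6.403
|v| = √(3² + 2² + 0²) = √13 ≈ 3.606
cos θ = (u·v)/(|u||v|) = 23/(6.403·3.606) ≈ 0.9962
θ = arccos(0.9962) ≈ 4.97°

4.97°


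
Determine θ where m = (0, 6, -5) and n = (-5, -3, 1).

m·n = 0·(-5) + 6·(-3) + (-5)·1 = 0 - 18 - 5 = -23
|m| = √(0² + 6² + (-5)²) = √61 ≈ 7.81
|n| = √((-5)² + (-3)² + 1²) = √35 ≈ 5.916
cos θ = (m·n)/(|m||n|) = -23/(7.81·5.916) ≈ -0.4978
θ = arccos(-0.4978) ≈ 119.9°

119.9°


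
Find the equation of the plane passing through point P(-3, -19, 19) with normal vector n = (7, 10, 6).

The plane through P with normal n = (a, b, c) satisfies n·(r - P) = 0,
i.e. ax + by + cz = a·x₀ + b·y₀ + c·z₀.
d = 7·(-3) + 10·(-19) + 6·19
  = -21 - 190 + 114
  = -97
Equation: 7x + 10y + 6z = -97

7x + 10y + 6z = -97


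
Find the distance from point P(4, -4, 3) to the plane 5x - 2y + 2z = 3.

distance = |a·x₀ + b·y₀ + c·z₀ - d| / √(a² + b² + c²)
  = |5·4 + (-2)·(-4) + 2·3 - 3| / √(5² + (-2)² + 2²)
  = |20 + 8 + 6 - 3| / √(25 + 4 + 4)
  = |31| / √33
  = 31 / 5.745
  ≈ 5.396

5.396


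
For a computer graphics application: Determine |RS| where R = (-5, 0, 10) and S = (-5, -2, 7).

d = √[(x₂-x₁)² + (y₂-y₁)² + (z₂-z₁)²]
  = √[0² + (-2)² + (-3)²]
  = √[0 + 4 + 9]
  = √13
  ≈ 3.606

3.606


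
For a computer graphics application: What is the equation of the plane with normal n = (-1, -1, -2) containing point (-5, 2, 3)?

The plane through P with normal n = (a, b, c) satisfies n·(r - P) = 0,
i.e. ax + by + cz = a·x₀ + b·y₀ + c·z₀.
d = (-1)·(-5) + (-1)·2 + (-2)·3
  = 5 - 2 - 6
  = -3
Equation: -x - y - 2z = -3

-x - y - 2z = -3


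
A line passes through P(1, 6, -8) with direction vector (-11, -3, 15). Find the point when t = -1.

P(t) = P + t·d
  = (1 + (-11)·(-1), 6 + (-3)·(-1), -8 + 15·(-1))
  = (1 + 11, 6 + 3, -8 - 15)
  = (12, 9, -23)

(12, 9, -23)


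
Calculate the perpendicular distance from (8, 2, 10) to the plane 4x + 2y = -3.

distance = |a·x₀ + b·y₀ + c·z₀ - d| / √(a² + b² + c²)
  = |4·8 + 2·2 + 0·10 - (-3)| / √(4² + 2² + 0²)
  = |32 + 4 + 0 + 3| / √(16 + 4 + 0)
  = |39| / √20
  = 39 / 4.472
  ≈ 8.721

8.721


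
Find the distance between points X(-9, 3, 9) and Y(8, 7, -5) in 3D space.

d = √[(x₂-x₁)² + (y₂-y₁)² + (z₂-z₁)²]
  = √[17² + 4² + (-14)²]
  = √[289 + 16 + 196]
  = √501
  ≈ 22.38

22.38


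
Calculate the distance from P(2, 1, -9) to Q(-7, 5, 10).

d = √[(x₂-x₁)² + (y₂-y₁)² + (z₂-z₁)²]
  = √[(-9)² + 4² + 19²]
  = √[81 + 16 + 361]
  = √458
  ≈ 21.4

21.4


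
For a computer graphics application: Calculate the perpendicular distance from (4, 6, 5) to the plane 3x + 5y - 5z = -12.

distance = |a·x₀ + b·y₀ + c·z₀ - d| / √(a² + b² + c²)
  = |3·4 + 5·6 + (-5)·5 - (-12)| / √(3² + 5² + (-5)²)
  = |12 + 30 - 25 + 12| / √(9 + 25 + 25)
  = |29| / √59
  = 29 / 7.681
  ≈ 3.775

3.775


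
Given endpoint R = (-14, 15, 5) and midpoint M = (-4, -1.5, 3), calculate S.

S = 2M - R
  = (2·(-4) - (-14), 2·(-1.5) - 15, 2·3 - 5)
  = (-8 + 14, -3 - 15, 6 - 5)
  = (6, -18, 1)

(6, -18, 1)


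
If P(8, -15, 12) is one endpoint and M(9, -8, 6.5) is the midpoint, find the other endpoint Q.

Q = 2M - P
  = (2·9 - 8, 2·(-8) - (-15), 2·6.5 - 12)
  = (18 - 8, -16 + 15, 13 - 12)
  = (10, -1, 1)

(10, -1, 1)


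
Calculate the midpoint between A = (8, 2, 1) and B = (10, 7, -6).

M = ((x₁+x₂)/2, (y₁+y₂)/2, (z₁+z₂)/2)
  = ((8 + 10)/2, (2 + 7)/2, (1 - 6)/2)
  = (18/2, 9/2, -5/2)
  = (9, 4.5, -2.5)

(9, 4.5, -2.5)


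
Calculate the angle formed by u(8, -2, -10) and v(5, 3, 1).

u·v = 8·5 + (-2)·3 + (-10)·1 = 40 - 6 - 10 = 24
|u| = √(8² + (-2)² + (-10)²) = √168 ≈ 12.96
|v| = √(5² + 3² + 1²) = √35 ≈ 5.916
cos θ = (u·v)/(|u||v|) = 24/(12.96·5.916) ≈ 0.313
θ = arccos(0.313) ≈ 71.76°

71.76°


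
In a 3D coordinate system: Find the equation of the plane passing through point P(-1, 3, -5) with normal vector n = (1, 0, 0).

The plane through P with normal n = (a, b, c) satisfies n·(r - P) = 0,
i.e. ax + by + cz = a·x₀ + b·y₀ + c·z₀.
d = 1·(-1) + 0·3 + 0·(-5)
  = -1 + 0 + 0
  = -1
Equation: x = -1

x = -1


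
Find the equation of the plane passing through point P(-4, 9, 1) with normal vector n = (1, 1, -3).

The plane through P with normal n = (a, b, c) satisfies n·(r - P) = 0,
i.e. ax + by + cz = a·x₀ + b·y₀ + c·z₀.
d = 1·(-4) + 1·9 + (-3)·1
  = -4 + 9 - 3
  = 2
Equation: x + y - 3z = 2

x + y - 3z = 2


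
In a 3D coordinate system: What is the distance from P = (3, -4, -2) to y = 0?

distance = |a·x₀ + b·y₀ + c·z₀ - d| / √(a² + b² + c²)
  = |0·3 + 1·(-4) + 0·(-2) - 0| / √(0² + 1² + 0²)
  = |0 - 4 + 0 + 0| / √(0 + 1 + 0)
  = |-4| / √1
  = 4 / 1
  ≈ 4

4


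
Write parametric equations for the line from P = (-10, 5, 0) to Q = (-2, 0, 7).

Direction vector d = Q - P = (-2 + 10, 0 - 5, 7 + 0) = (8, -5, 7)
Parametric form r = P + t·d:
x = -10 + 8t, y = 5 - 5t, z = 0 + 7t

x = -10 + 8t, y = 5 - 5t, z = 0 + 7t


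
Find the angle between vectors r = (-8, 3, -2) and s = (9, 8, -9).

r·s = (-8)·9 + 3·8 + (-2)·(-9) = -72 + 24 + 18 = -30
|r| = √((-8)² + 3² + (-2)²) = √77 ≈ 8.775
|s| = √(9² + 8² + (-9)²) = √226 ≈ 15.03
cos θ = (r·s)/(|r||s|) = -30/(8.775·15.03) ≈ -0.2274
θ = arccos(-0.2274) ≈ 103.1°

103.1°


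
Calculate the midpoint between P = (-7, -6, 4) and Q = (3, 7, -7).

M = ((x₁+x₂)/2, (y₁+y₂)/2, (z₁+z₂)/2)
  = ((-7 + 3)/2, (-6 + 7)/2, (4 - 7)/2)
  = (-4/2, 1/2, -3/2)
  = (-2, 0.5, -1.5)

(-2, 0.5, -1.5)


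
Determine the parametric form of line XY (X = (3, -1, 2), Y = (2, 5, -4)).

Direction vector d = Y - X = (2 - 3, 5 + 1, -4 - 2) = (-1, 6, -6)
Parametric form r = X + t·d:
x = 3 - t, y = -1 + 6t, z = 2 - 6t

x = 3 - t, y = -1 + 6t, z = 2 - 6t


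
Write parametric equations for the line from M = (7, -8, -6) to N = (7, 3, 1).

Direction vector d = N - M = (7 - 7, 3 + 8, 1 + 6) = (0, 11, 7)
Parametric form r = M + t·d:
x = 7, y = -8 + 11t, z = -6 + 7t

x = 7, y = -8 + 11t, z = -6 + 7t


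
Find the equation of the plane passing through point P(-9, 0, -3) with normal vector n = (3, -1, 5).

The plane through P with normal n = (a, b, c) satisfies n·(r - P) = 0,
i.e. ax + by + cz = a·x₀ + b·y₀ + c·z₀.
d = 3·(-9) + (-1)·0 + 5·(-3)
  = -27 + 0 - 15
  = -42
Equation: 3x - y + 5z = -42

3x - y + 5z = -42


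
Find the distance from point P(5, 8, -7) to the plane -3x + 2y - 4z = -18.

distance = |a·x₀ + b·y₀ + c·z₀ - d| / √(a² + b² + c²)
  = |(-3)·5 + 2·8 + (-4)·(-7) - (-18)| / √((-3)² + 2² + (-4)²)
  = |-15 + 16 + 28 + 18| / √(9 + 4 + 16)
  = |47| / √29
  = 47 / 5.385
  ≈ 8.728

8.728


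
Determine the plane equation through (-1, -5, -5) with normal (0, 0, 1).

The plane through P with normal n = (a, b, c) satisfies n·(r - P) = 0,
i.e. ax + by + cz = a·x₀ + b·y₀ + c·z₀.
d = 0·(-1) + 0·(-5) + 1·(-5)
  = 0 + 0 - 5
  = -5
Equation: z = -5

z = -5


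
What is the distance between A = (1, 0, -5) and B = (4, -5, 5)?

d = √[(x₂-x₁)² + (y₂-y₁)² + (z₂-z₁)²]
  = √[3² + (-5)² + 10²]
  = √[9 + 25 + 100]
  = √134
  ≈ 11.58

11.58


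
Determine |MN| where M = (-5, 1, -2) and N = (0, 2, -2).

d = √[(x₂-x₁)² + (y₂-y₁)² + (z₂-z₁)²]
  = √[5² + 1² + 0²]
  = √[25 + 1 + 0]
  = √26
  ≈ 5.099

5.099


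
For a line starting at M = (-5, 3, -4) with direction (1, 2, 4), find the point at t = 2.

P(t) = M + t·d
  = (-5 + 1·2, 3 + 2·2, -4 + 4·2)
  = (-5 + 2, 3 + 4, -4 + 8)
  = (-3, 7, 4)

(-3, 7, 4)


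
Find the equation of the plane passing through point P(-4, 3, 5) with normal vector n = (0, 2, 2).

The plane through P with normal n = (a, b, c) satisfies n·(r - P) = 0,
i.e. ax + by + cz = a·x₀ + b·y₀ + c·z₀.
d = 0·(-4) + 2·3 + 2·5
  = 0 + 6 + 10
  = 16
Equation: 2y + 2z = 16

2y + 2z = 16


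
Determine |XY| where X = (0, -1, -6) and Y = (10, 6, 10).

d = √[(x₂-x₁)² + (y₂-y₁)² + (z₂-z₁)²]
  = √[10² + 7² + 16²]
  = √[100 + 49 + 256]
  = √405
  ≈ 20.12

20.12


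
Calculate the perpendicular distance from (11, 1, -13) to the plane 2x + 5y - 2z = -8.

distance = |a·x₀ + b·y₀ + c·z₀ - d| / √(a² + b² + c²)
  = |2·11 + 5·1 + (-2)·(-13) - (-8)| / √(2² + 5² + (-2)²)
  = |22 + 5 + 26 + 8| / √(4 + 25 + 4)
  = |61| / √33
  = 61 / 5.745
  ≈ 10.62

10.62


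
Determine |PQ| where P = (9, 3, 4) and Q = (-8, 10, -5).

d = √[(x₂-x₁)² + (y₂-y₁)² + (z₂-z₁)²]
  = √[(-17)² + 7² + (-9)²]
  = √[289 + 49 + 81]
  = √419
  ≈ 20.47

20.47


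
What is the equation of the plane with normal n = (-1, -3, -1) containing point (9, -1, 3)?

The plane through P with normal n = (a, b, c) satisfies n·(r - P) = 0,
i.e. ax + by + cz = a·x₀ + b·y₀ + c·z₀.
d = (-1)·9 + (-3)·(-1) + (-1)·3
  = -9 + 3 - 3
  = -9
Equation: -x - 3y - z = -9

-x - 3y - z = -9


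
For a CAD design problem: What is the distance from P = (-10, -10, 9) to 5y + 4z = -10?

distance = |a·x₀ + b·y₀ + c·z₀ - d| / √(a² + b² + c²)
  = |0·(-10) + 5·(-10) + 4·9 - (-10)| / √(0² + 5² + 4²)
  = |0 - 50 + 36 + 10| / √(0 + 25 + 16)
  = |-4| / √41
  = 4 / 6.403
  ≈ 0.6247

0.6247


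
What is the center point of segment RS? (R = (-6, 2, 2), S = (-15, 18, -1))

M = ((x₁+x₂)/2, (y₁+y₂)/2, (z₁+z₂)/2)
  = ((-6 - 15)/2, (2 + 18)/2, (2 - 1)/2)
  = (-21/2, 20/2, 1/2)
  = (-10.5, 10, 0.5)

(-10.5, 10, 0.5)


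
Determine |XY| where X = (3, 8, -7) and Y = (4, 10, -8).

d = √[(x₂-x₁)² + (y₂-y₁)² + (z₂-z₁)²]
  = √[1² + 2² + (-1)²]
  = √[1 + 4 + 1]
  = √6
  ≈ 2.449

2.449


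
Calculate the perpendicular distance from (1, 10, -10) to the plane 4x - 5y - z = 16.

distance = |a·x₀ + b·y₀ + c·z₀ - d| / √(a² + b² + c²)
  = |4·1 + (-5)·10 + (-1)·(-10) - 16| / √(4² + (-5)² + (-1)²)
  = |4 - 50 + 10 - 16| / √(16 + 25 + 1)
  = |-52| / √42
  = 52 / 6.481
  ≈ 8.024

8.024


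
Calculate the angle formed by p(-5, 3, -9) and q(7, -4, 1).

p·q = (-5)·7 + 3·(-4) + (-9)·1 = -35 - 12 - 9 = -56
|p| = √((-5)² + 3² + (-9)²) = √115 ≈ 10.72
|q| = √(7² + (-4)² + 1²) = √66 ≈ 8.124
cos θ = (p·q)/(|p||q|) = -56/(10.72·8.124) ≈ -0.6428
θ = arccos(-0.6428) ≈ 130°

130°


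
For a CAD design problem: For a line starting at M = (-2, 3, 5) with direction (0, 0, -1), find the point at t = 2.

P(t) = M + t·d
  = (-2 + 0·2, 3 + 0·2, 5 + (-1)·2)
  = (-2 + 0, 3 + 0, 5 - 2)
  = (-2, 3, 3)

(-2, 3, 3)


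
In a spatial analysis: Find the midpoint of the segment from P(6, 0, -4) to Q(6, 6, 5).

M = ((x₁+x₂)/2, (y₁+y₂)/2, (z₁+z₂)/2)
  = ((6 + 6)/2, (0 + 6)/2, (-4 + 5)/2)
  = (12/2, 6/2, 1/2)
  = (6, 3, 0.5)

(6, 3, 0.5)


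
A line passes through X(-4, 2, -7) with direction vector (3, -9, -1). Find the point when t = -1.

P(t) = X + t·d
  = (-4 + 3·(-1), 2 + (-9)·(-1), -7 + (-1)·(-1))
  = (-4 - 3, 2 + 9, -7 + 1)
  = (-7, 11, -6)

(-7, 11, -6)


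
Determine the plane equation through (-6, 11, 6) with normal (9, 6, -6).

The plane through P with normal n = (a, b, c) satisfies n·(r - P) = 0,
i.e. ax + by + cz = a·x₀ + b·y₀ + c·z₀.
d = 9·(-6) + 6·11 + (-6)·6
  = -54 + 66 - 36
  = -24
Equation: 9x + 6y - 6z = -24

9x + 6y - 6z = -24


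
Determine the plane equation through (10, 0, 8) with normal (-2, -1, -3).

The plane through P with normal n = (a, b, c) satisfies n·(r - P) = 0,
i.e. ax + by + cz = a·x₀ + b·y₀ + c·z₀.
d = (-2)·10 + (-1)·0 + (-3)·8
  = -20 + 0 - 24
  = -44
Equation: -2x - y - 3z = -44

-2x - y - 3z = -44


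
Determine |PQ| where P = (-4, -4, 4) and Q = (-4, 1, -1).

d = √[(x₂-x₁)² + (y₂-y₁)² + (z₂-z₁)²]
  = √[0² + 5² + (-5)²]
  = √[0 + 25 + 25]
  = √50
  ≈ 7.071

7.071


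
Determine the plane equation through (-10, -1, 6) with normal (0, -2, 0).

The plane through P with normal n = (a, b, c) satisfies n·(r - P) = 0,
i.e. ax + by + cz = a·x₀ + b·y₀ + c·z₀.
d = 0·(-10) + (-2)·(-1) + 0·6
  = 0 + 2 + 0
  = 2
Equation: -2y = 2

-2y = 2


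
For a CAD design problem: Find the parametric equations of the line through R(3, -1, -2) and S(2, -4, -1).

Direction vector d = S - R = (2 - 3, -4 + 1, -1 + 2) = (-1, -3, 1)
Parametric form r = R + t·d:
x = 3 - t, y = -1 - 3t, z = -2 + t

x = 3 - t, y = -1 - 3t, z = -2 + t


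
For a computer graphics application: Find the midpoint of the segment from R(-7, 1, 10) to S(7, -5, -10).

M = ((x₁+x₂)/2, (y₁+y₂)/2, (z₁+z₂)/2)
  = ((-7 + 7)/2, (1 - 5)/2, (10 - 10)/2)
  = (0/2, -4/2, 0/2)
  = (0, -2, 0)

(0, -2, 0)


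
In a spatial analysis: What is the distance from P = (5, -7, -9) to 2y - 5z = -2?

distance = |a·x₀ + b·y₀ + c·z₀ - d| / √(a² + b² + c²)
  = |0·5 + 2·(-7) + (-5)·(-9) - (-2)| / √(0² + 2² + (-5)²)
  = |0 - 14 + 45 + 2| / √(0 + 4 + 25)
  = |33| / √29
  = 33 / 5.385
  ≈ 6.128

6.128


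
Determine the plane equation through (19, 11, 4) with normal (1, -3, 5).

The plane through P with normal n = (a, b, c) satisfies n·(r - P) = 0,
i.e. ax + by + cz = a·x₀ + b·y₀ + c·z₀.
d = 1·19 + (-3)·11 + 5·4
  = 19 - 33 + 20
  = 6
Equation: x - 3y + 5z = 6

x - 3y + 5z = 6


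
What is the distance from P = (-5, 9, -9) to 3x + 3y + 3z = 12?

distance = |a·x₀ + b·y₀ + c·z₀ - d| / √(a² + b² + c²)
  = |3·(-5) + 3·9 + 3·(-9) - 12| / √(3² + 3² + 3²)
  = |-15 + 27 - 27 - 12| / √(9 + 9 + 9)
  = |-27| / √27
  = 27 / 5.196
  ≈ 5.196

5.196


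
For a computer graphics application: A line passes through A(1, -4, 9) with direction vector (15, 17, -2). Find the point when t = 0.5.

P(t) = A + t·d
  = (1 + 15·0.5, -4 + 17·0.5, 9 + (-2)·0.5)
  = (1 + 7.5, -4 + 8.5, 9 - 1)
  = (8.5, 4.5, 8)

(8.5, 4.5, 8)


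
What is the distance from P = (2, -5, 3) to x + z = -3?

distance = |a·x₀ + b·y₀ + c·z₀ - d| / √(a² + b² + c²)
  = |1·2 + 0·(-5) + 1·3 - (-3)| / √(1² + 0² + 1²)
  = |2 + 0 + 3 + 3| / √(1 + 0 + 1)
  = |8| / √2
  = 8 / 1.414
  ≈ 5.657

5.657


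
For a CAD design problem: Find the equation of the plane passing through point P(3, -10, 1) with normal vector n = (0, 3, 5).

The plane through P with normal n = (a, b, c) satisfies n·(r - P) = 0,
i.e. ax + by + cz = a·x₀ + b·y₀ + c·z₀.
d = 0·3 + 3·(-10) + 5·1
  = 0 - 30 + 5
  = -25
Equation: 3y + 5z = -25

3y + 5z = -25


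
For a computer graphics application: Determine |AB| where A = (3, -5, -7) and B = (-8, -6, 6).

d = √[(x₂-x₁)² + (y₂-y₁)² + (z₂-z₁)²]
  = √[(-11)² + (-1)² + 13²]
  = √[121 + 1 + 169]
  = √291
  ≈ 17.06

17.06


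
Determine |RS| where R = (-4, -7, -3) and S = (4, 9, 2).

d = √[(x₂-x₁)² + (y₂-y₁)² + (z₂-z₁)²]
  = √[8² + 16² + 5²]
  = √[64 + 256 + 25]
  = √345
  ≈ 18.57

18.57


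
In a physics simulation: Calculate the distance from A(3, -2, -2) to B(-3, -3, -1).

d = √[(x₂-x₁)² + (y₂-y₁)² + (z₂-z₁)²]
  = √[(-6)² + (-1)² + 1²]
  = √[36 + 1 + 1]
  = √38
  ≈ 6.164

6.164


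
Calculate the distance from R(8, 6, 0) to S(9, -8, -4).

d = √[(x₂-x₁)² + (y₂-y₁)² + (z₂-z₁)²]
  = √[1² + (-14)² + (-4)²]
  = √[1 + 196 + 16]
  = √213
  ≈ 14.59

14.59


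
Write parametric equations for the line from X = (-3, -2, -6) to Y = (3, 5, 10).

Direction vector d = Y - X = (3 + 3, 5 + 2, 10 + 6) = (6, 7, 16)
Parametric form r = X + t·d:
x = -3 + 6t, y = -2 + 7t, z = -6 + 16t

x = -3 + 6t, y = -2 + 7t, z = -6 + 16t


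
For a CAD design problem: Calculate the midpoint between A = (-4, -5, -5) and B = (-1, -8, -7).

M = ((x₁+x₂)/2, (y₁+y₂)/2, (z₁+z₂)/2)
  = ((-4 - 1)/2, (-5 - 8)/2, (-5 - 7)/2)
  = (-5/2, -13/2, -12/2)
  = (-2.5, -6.5, -6)

(-2.5, -6.5, -6)


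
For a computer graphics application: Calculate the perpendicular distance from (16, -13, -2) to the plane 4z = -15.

distance = |a·x₀ + b·y₀ + c·z₀ - d| / √(a² + b² + c²)
  = |0·16 + 0·(-13) + 4·(-2) - (-15)| / √(0² + 0² + 4²)
  = |0 + 0 - 8 + 15| / √(0 + 0 + 16)
  = |7| / √16
  = 7 / 4
  ≈ 1.75

1.75


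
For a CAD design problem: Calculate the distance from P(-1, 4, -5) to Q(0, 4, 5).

d = √[(x₂-x₁)² + (y₂-y₁)² + (z₂-z₁)²]
  = √[1² + 0² + 10²]
  = √[1 + 0 + 100]
  = √101
  ≈ 10.05

10.05


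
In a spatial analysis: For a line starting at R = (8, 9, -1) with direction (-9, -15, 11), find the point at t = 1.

P(t) = R + t·d
  = (8 + (-9)·1, 9 + (-15)·1, -1 + 11·1)
  = (8 - 9, 9 - 15, -1 + 11)
  = (-1, -6, 10)

(-1, -6, 10)


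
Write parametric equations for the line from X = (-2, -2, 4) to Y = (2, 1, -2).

Direction vector d = Y - X = (2 + 2, 1 + 2, -2 - 4) = (4, 3, -6)
Parametric form r = X + t·d:
x = -2 + 4t, y = -2 + 3t, z = 4 - 6t

x = -2 + 4t, y = -2 + 3t, z = 4 - 6t


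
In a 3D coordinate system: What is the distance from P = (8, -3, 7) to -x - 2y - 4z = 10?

distance = |a·x₀ + b·y₀ + c·z₀ - d| / √(a² + b² + c²)
  = |(-1)·8 + (-2)·(-3) + (-4)·7 - 10| / √((-1)² + (-2)² + (-4)²)
  = |-8 + 6 - 28 - 10| / √(1 + 4 + 16)
  = |-40| / √21
  = 40 / 4.583
  ≈ 8.729

8.729


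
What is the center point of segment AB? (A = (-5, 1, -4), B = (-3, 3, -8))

M = ((x₁+x₂)/2, (y₁+y₂)/2, (z₁+z₂)/2)
  = ((-5 - 3)/2, (1 + 3)/2, (-4 - 8)/2)
  = (-8/2, 4/2, -12/2)
  = (-4, 2, -6)

(-4, 2, -6)


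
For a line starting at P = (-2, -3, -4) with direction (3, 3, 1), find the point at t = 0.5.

P(t) = P + t·d
  = (-2 + 3·0.5, -3 + 3·0.5, -4 + 1·0.5)
  = (-2 + 1.5, -3 + 1.5, -4 + 0.5)
  = (-0.5, -1.5, -3.5)

(-0.5, -1.5, -3.5)


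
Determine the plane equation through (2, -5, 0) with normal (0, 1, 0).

The plane through P with normal n = (a, b, c) satisfies n·(r - P) = 0,
i.e. ax + by + cz = a·x₀ + b·y₀ + c·z₀.
d = 0·2 + 1·(-5) + 0·0
  = 0 - 5 + 0
  = -5
Equation: y = -5

y = -5


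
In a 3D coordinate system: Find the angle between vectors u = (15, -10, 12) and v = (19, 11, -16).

u·v = 15·19 + (-10)·11 + 12·(-16) = 285 - 110 - 192 = -17
|u| = √(15² + (-10)² + 12²) = √469 ≈ 21.66
|v| = √(19² + 11² + (-16)²) = √738 ≈ 27.17
cos θ = (u·v)/(|u||v|) = -17/(21.66·27.17) ≈ -0.0289
θ = arccos(-0.0289) ≈ 91.66°

91.66°


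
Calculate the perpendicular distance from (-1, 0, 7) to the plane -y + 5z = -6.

distance = |a·x₀ + b·y₀ + c·z₀ - d| / √(a² + b² + c²)
  = |0·(-1) + (-1)·0 + 5·7 - (-6)| / √(0² + (-1)² + 5²)
  = |0 + 0 + 35 + 6| / √(0 + 1 + 25)
  = |41| / √26
  = 41 / 5.099
  ≈ 8.041

8.041


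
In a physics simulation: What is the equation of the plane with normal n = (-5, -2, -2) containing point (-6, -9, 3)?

The plane through P with normal n = (a, b, c) satisfies n·(r - P) = 0,
i.e. ax + by + cz = a·x₀ + b·y₀ + c·z₀.
d = (-5)·(-6) + (-2)·(-9) + (-2)·3
  = 30 + 18 - 6
  = 42
Equation: -5x - 2y - 2z = 42

-5x - 2y - 2z = 42


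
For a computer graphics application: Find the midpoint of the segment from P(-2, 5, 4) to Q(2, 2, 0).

M = ((x₁+x₂)/2, (y₁+y₂)/2, (z₁+z₂)/2)
  = ((-2 + 2)/2, (5 + 2)/2, (4 + 0)/2)
  = (0/2, 7/2, 4/2)
  = (0, 3.5, 2)

(0, 3.5, 2)


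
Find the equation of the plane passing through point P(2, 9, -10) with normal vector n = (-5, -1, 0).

The plane through P with normal n = (a, b, c) satisfies n·(r - P) = 0,
i.e. ax + by + cz = a·x₀ + b·y₀ + c·z₀.
d = (-5)·2 + (-1)·9 + 0·(-10)
  = -10 - 9 + 0
  = -19
Equation: -5x - y = -19

-5x - y = -19


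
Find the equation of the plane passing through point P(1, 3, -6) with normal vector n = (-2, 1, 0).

The plane through P with normal n = (a, b, c) satisfies n·(r - P) = 0,
i.e. ax + by + cz = a·x₀ + b·y₀ + c·z₀.
d = (-2)·1 + 1·3 + 0·(-6)
  = -2 + 3 + 0
  = 1
Equation: -2x + y = 1

-2x + y = 1


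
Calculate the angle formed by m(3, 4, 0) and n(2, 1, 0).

m·n = 3·2 + 4·1 + 0·0 = 6 + 4 + 0 = 10
|m| = √(3² + 4² + 0²) = √25 ≈ 5
|n| = √(2² + 1² + 0²) = √5 ≈ 2.236
cos θ = (m·n)/(|m||n|) = 10/(5·2.236) ≈ 0.8944
θ = arccos(0.8944) ≈ 26.57°

26.57°


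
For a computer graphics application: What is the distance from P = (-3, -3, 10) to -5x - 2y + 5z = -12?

distance = |a·x₀ + b·y₀ + c·z₀ - d| / √(a² + b² + c²)
  = |(-5)·(-3) + (-2)·(-3) + 5·10 - (-12)| / √((-5)² + (-2)² + 5²)
  = |15 + 6 + 50 + 12| / √(25 + 4 + 25)
  = |83| / √54
  = 83 / 7.348
  ≈ 11.29

11.29


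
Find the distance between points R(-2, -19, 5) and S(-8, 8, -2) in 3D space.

d = √[(x₂-x₁)² + (y₂-y₁)² + (z₂-z₁)²]
  = √[(-6)² + 27² + (-7)²]
  = √[36 + 729 + 49]
  = √814
  ≈ 28.53

28.53


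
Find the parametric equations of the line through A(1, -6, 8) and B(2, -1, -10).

Direction vector d = B - A = (2 - 1, -1 + 6, -10 - 8) = (1, 5, -18)
Parametric form r = A + t·d:
x = 1 + t, y = -6 + 5t, z = 8 - 18t

x = 1 + t, y = -6 + 5t, z = 8 - 18t


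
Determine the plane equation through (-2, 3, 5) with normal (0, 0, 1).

The plane through P with normal n = (a, b, c) satisfies n·(r - P) = 0,
i.e. ax + by + cz = a·x₀ + b·y₀ + c·z₀.
d = 0·(-2) + 0·3 + 1·5
  = 0 + 0 + 5
  = 5
Equation: z = 5

z = 5


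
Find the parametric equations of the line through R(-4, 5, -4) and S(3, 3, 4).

Direction vector d = S - R = (3 + 4, 3 - 5, 4 + 4) = (7, -2, 8)
Parametric form r = R + t·d:
x = -4 + 7t, y = 5 - 2t, z = -4 + 8t

x = -4 + 7t, y = 5 - 2t, z = -4 + 8t


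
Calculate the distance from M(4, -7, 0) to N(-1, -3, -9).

d = √[(x₂-x₁)² + (y₂-y₁)² + (z₂-z₁)²]
  = √[(-5)² + 4² + (-9)²]
  = √[25 + 16 + 81]
  = √122
  ≈ 11.05

11.05


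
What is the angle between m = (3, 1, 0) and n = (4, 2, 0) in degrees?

m·n = 3·4 + 1·2 + 0·0 = 12 + 2 + 0 = 14
|m| = √(3² + 1² + 0²) = √10 ≈ 3.162
|n| = √(4² + 2² + 0²) = √20 ≈ 4.472
cos θ = (m·n)/(|m||n|) = 14/(3.162·4.472) ≈ 0.9899
θ = arccos(0.9899) ≈ 8.13°

8.13°


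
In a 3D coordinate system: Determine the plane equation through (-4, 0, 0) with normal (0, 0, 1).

The plane through P with normal n = (a, b, c) satisfies n·(r - P) = 0,
i.e. ax + by + cz = a·x₀ + b·y₀ + c·z₀.
d = 0·(-4) + 0·0 + 1·0
  = 0 + 0 + 0
  = 0
Equation: z = 0

z = 0


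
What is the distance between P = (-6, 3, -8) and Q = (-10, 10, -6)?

d = √[(x₂-x₁)² + (y₂-y₁)² + (z₂-z₁)²]
  = √[(-4)² + 7² + 2²]
  = √[16 + 49 + 4]
  = √69
  ≈ 8.307

8.307


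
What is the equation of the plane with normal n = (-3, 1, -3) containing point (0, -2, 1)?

The plane through P with normal n = (a, b, c) satisfies n·(r - P) = 0,
i.e. ax + by + cz = a·x₀ + b·y₀ + c·z₀.
d = (-3)·0 + 1·(-2) + (-3)·1
  = 0 - 2 - 3
  = -5
Equation: -3x + y - 3z = -5

-3x + y - 3z = -5


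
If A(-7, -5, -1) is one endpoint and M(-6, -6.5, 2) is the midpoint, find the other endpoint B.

B = 2M - A
  = (2·(-6) - (-7), 2·(-6.5) - (-5), 2·2 - (-1))
  = (-12 + 7, -13 + 5, 4 + 1)
  = (-5, -8, 5)

(-5, -8, 5)


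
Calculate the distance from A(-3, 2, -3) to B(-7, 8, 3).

d = √[(x₂-x₁)² + (y₂-y₁)² + (z₂-z₁)²]
  = √[(-4)² + 6² + 6²]
  = √[16 + 36 + 36]
  = √88
  ≈ 9.381

9.381


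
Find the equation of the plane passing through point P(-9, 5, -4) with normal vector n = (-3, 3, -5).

The plane through P with normal n = (a, b, c) satisfies n·(r - P) = 0,
i.e. ax + by + cz = a·x₀ + b·y₀ + c·z₀.
d = (-3)·(-9) + 3·5 + (-5)·(-4)
  = 27 + 15 + 20
  = 62
Equation: -3x + 3y - 5z = 62

-3x + 3y - 5z = 62


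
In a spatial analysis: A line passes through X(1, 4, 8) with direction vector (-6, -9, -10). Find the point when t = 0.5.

P(t) = X + t·d
  = (1 + (-6)·0.5, 4 + (-9)·0.5, 8 + (-10)·0.5)
  = (1 - 3, 4 - 4.5, 8 - 5)
  = (-2, -0.5, 3)

(-2, -0.5, 3)


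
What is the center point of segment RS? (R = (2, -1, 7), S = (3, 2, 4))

M = ((x₁+x₂)/2, (y₁+y₂)/2, (z₁+z₂)/2)
  = ((2 + 3)/2, (-1 + 2)/2, (7 + 4)/2)
  = (5/2, 1/2, 11/2)
  = (2.5, 0.5, 5.5)

(2.5, 0.5, 5.5)


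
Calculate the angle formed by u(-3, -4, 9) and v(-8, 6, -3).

u·v = (-3)·(-8) + (-4)·6 + 9·(-3) = 24 - 24 - 27 = -27
|u| = √((-3)² + (-4)² + 9²) = √106 ≈ 10.3
|v| = √((-8)² + 6² + (-3)²) = √109 ≈ 10.44
cos θ = (u·v)/(|u||v|) = -27/(10.3·10.44) ≈ -0.2512
θ = arccos(-0.2512) ≈ 104.5°

104.5°


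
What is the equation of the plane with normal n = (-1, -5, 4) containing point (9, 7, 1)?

The plane through P with normal n = (a, b, c) satisfies n·(r - P) = 0,
i.e. ax + by + cz = a·x₀ + b·y₀ + c·z₀.
d = (-1)·9 + (-5)·7 + 4·1
  = -9 - 35 + 4
  = -40
Equation: -x - 5y + 4z = -40

-x - 5y + 4z = -40


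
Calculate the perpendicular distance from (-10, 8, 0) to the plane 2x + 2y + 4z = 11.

distance = |a·x₀ + b·y₀ + c·z₀ - d| / √(a² + b² + c²)
  = |2·(-10) + 2·8 + 4·0 - 11| / √(2² + 2² + 4²)
  = |-20 + 16 + 0 - 11| / √(4 + 4 + 16)
  = |-15| / √24
  = 15 / 4.899
  ≈ 3.062

3.062


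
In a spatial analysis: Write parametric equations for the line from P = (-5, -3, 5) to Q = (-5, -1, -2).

Direction vector d = Q - P = (-5 + 5, -1 + 3, -2 - 5) = (0, 2, -7)
Parametric form r = P + t·d:
x = -5, y = -3 + 2t, z = 5 - 7t

x = -5, y = -3 + 2t, z = 5 - 7t


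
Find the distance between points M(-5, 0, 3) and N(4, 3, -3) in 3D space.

d = √[(x₂-x₁)² + (y₂-y₁)² + (z₂-z₁)²]
  = √[9² + 3² + (-6)²]
  = √[81 + 9 + 36]
  = √126
  ≈ 11.22

11.22


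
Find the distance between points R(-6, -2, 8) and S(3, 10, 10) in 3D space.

d = √[(x₂-x₁)² + (y₂-y₁)² + (z₂-z₁)²]
  = √[9² + 12² + 2²]
  = √[81 + 144 + 4]
  = √229
  ≈ 15.13

15.13


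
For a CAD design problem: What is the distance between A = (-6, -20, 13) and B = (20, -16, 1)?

d = √[(x₂-x₁)² + (y₂-y₁)² + (z₂-z₁)²]
  = √[26² + 4² + (-12)²]
  = √[676 + 16 + 144]
  = √836
  ≈ 28.91

28.91


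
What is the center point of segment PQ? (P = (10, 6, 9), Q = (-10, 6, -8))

M = ((x₁+x₂)/2, (y₁+y₂)/2, (z₁+z₂)/2)
  = ((10 - 10)/2, (6 + 6)/2, (9 - 8)/2)
  = (0/2, 12/2, 1/2)
  = (0, 6, 0.5)

(0, 6, 0.5)


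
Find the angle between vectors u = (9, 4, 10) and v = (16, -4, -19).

u·v = 9·16 + 4·(-4) + 10·(-19) = 144 - 16 - 190 = -62
|u| = √(9² + 4² + 10²) = √197 ≈ 14.04
|v| = √(16² + (-4)² + (-19)²) = √633 ≈ 25.16
cos θ = (u·v)/(|u||v|) = -62/(14.04·25.16) ≈ -0.1756
θ = arccos(-0.1756) ≈ 100.1°

100.1°


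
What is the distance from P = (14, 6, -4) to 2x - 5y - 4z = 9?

distance = |a·x₀ + b·y₀ + c·z₀ - d| / √(a² + b² + c²)
  = |2·14 + (-5)·6 + (-4)·(-4) - 9| / √(2² + (-5)² + (-4)²)
  = |28 - 30 + 16 - 9| / √(4 + 25 + 16)
  = |5| / √45
  = 5 / 6.708
  ≈ 0.7454

0.7454


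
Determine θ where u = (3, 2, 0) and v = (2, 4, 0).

u·v = 3·2 + 2·4 + 0·0 = 6 + 8 + 0 = 14
|u| = √(3² + 2² + 0²) = √13 ≈ 3.606
|v| = √(2² + 4² + 0²) = √20 ≈ 4.472
cos θ = (u·v)/(|u||v|) = 14/(3.606·4.472) ≈ 0.8682
θ = arccos(0.8682) ≈ 29.74°

29.74°


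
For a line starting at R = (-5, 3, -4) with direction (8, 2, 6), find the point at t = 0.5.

P(t) = R + t·d
  = (-5 + 8·0.5, 3 + 2·0.5, -4 + 6·0.5)
  = (-5 + 4, 3 + 1, -4 + 3)
  = (-1, 4, -1)

(-1, 4, -1)


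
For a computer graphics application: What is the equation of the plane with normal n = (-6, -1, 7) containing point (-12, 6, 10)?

The plane through P with normal n = (a, b, c) satisfies n·(r - P) = 0,
i.e. ax + by + cz = a·x₀ + b·y₀ + c·z₀.
d = (-6)·(-12) + (-1)·6 + 7·10
  = 72 - 6 + 70
  = 136
Equation: -6x - y + 7z = 136

-6x - y + 7z = 136


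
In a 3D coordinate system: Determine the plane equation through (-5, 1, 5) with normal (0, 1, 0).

The plane through P with normal n = (a, b, c) satisfies n·(r - P) = 0,
i.e. ax + by + cz = a·x₀ + b·y₀ + c·z₀.
d = 0·(-5) + 1·1 + 0·5
  = 0 + 1 + 0
  = 1
Equation: y = 1

y = 1


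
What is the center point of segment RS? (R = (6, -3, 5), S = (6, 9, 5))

M = ((x₁+x₂)/2, (y₁+y₂)/2, (z₁+z₂)/2)
  = ((6 + 6)/2, (-3 + 9)/2, (5 + 5)/2)
  = (12/2, 6/2, 10/2)
  = (6, 3, 5)

(6, 3, 5)


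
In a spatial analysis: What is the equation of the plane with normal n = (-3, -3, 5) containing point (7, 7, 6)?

The plane through P with normal n = (a, b, c) satisfies n·(r - P) = 0,
i.e. ax + by + cz = a·x₀ + b·y₀ + c·z₀.
d = (-3)·7 + (-3)·7 + 5·6
  = -21 - 21 + 30
  = -12
Equation: -3x - 3y + 5z = -12

-3x - 3y + 5z = -12


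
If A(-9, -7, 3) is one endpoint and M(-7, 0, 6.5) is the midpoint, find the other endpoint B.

B = 2M - A
  = (2·(-7) - (-9), 2·0 - (-7), 2·6.5 - 3)
  = (-14 + 9, 0 + 7, 13 - 3)
  = (-5, 7, 10)

(-5, 7, 10)


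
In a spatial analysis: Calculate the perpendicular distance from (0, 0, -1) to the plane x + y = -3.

distance = |a·x₀ + b·y₀ + c·z₀ - d| / √(a² + b² + c²)
  = |1·0 + 1·0 + 0·(-1) - (-3)| / √(1² + 1² + 0²)
  = |0 + 0 + 0 + 3| / √(1 + 1 + 0)
  = |3| / √2
  = 3 / 1.414
  ≈ 2.121

2.121


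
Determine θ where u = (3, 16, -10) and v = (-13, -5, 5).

u·v = 3·(-13) + 16·(-5) + (-10)·5 = -39 - 80 - 50 = -169
|u| = √(3² + 16² + (-10)²) = √365 ≈ 19.1
|v| = √((-13)² + (-5)² + 5²) = √219 ≈ 14.8
cos θ = (u·v)/(|u||v|) = -169/(19.1·14.8) ≈ -0.5977
θ = arccos(-0.5977) ≈ 126.7°

126.7°


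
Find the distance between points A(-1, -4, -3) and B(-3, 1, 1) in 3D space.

d = √[(x₂-x₁)² + (y₂-y₁)² + (z₂-z₁)²]
  = √[(-2)² + 5² + 4²]
  = √[4 + 25 + 16]
  = √45
  ≈ 6.708

6.708


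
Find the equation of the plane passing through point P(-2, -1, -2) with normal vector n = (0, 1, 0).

The plane through P with normal n = (a, b, c) satisfies n·(r - P) = 0,
i.e. ax + by + cz = a·x₀ + b·y₀ + c·z₀.
d = 0·(-2) + 1·(-1) + 0·(-2)
  = 0 - 1 + 0
  = -1
Equation: y = -1

y = -1


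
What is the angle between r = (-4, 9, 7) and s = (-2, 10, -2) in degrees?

r·s = (-4)·(-2) + 9·10 + 7·(-2) = 8 + 90 - 14 = 84
|r| = √((-4)² + 9² + 7²) = √146 ≈ 12.08
|s| = √((-2)² + 10² + (-2)²) = √108 ≈ 10.39
cos θ = (r·s)/(|r||s|) = 84/(12.08·10.39) ≈ 0.6689
θ = arccos(0.6689) ≈ 48.01°

48.01°


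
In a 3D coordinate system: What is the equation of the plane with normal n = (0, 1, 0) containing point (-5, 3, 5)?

The plane through P with normal n = (a, b, c) satisfies n·(r - P) = 0,
i.e. ax + by + cz = a·x₀ + b·y₀ + c·z₀.
d = 0·(-5) + 1·3 + 0·5
  = 0 + 3 + 0
  = 3
Equation: y = 3

y = 3
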